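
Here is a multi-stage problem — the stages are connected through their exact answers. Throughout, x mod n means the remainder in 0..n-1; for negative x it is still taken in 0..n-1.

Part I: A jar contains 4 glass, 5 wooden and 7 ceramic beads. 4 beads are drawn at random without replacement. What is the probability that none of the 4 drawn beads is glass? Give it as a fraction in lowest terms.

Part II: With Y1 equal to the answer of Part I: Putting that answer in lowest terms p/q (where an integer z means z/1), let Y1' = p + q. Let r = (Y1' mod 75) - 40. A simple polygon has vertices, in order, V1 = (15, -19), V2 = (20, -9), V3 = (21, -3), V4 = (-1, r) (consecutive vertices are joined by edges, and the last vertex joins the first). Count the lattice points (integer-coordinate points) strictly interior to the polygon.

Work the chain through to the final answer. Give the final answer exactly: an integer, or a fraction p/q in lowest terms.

Part I: total draws C(16,4) = 1820; favorable C(12,4) = 495; P = 99/364; answer 99/364
Part II: Y1 = 99/364; threaded value p + q = 463; r = -27; cross terms: (15*-9 - 20*-19)=245, (20*-3 - 21*-9)=129, (21*-27 - -1*-3)=-570, (-1*-19 - 15*-27)=424; twice the area = |228| = 228; area = 114; boundary points = 5 + 1 + 2 + 8 = 16; strictly interior points = area - boundary/2 + 1 = 107; answer 107

107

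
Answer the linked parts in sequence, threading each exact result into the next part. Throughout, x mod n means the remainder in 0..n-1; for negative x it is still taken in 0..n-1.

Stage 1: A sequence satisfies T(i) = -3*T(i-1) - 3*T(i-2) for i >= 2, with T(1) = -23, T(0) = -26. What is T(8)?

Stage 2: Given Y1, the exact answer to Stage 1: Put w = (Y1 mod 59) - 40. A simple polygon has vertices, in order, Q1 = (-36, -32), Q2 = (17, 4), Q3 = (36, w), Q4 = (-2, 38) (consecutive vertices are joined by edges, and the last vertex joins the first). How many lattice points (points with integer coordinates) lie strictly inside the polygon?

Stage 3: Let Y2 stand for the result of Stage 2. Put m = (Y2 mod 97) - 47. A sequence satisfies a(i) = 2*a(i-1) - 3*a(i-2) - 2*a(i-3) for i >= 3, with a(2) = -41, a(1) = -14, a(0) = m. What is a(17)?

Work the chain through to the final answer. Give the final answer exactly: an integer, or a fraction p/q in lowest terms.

Stage 1: T(2) = -3*(-23) - 3*(-26) = 147; iterating: T(2)=147, T(3)=-372, T(4)=675, T(5)=-909, T(6)=702, T(7)=621, T(8)=-3969; answer -3969
Stage 2: Y1 = -3969; w = 3; cross terms: (-36*4 - 17*-32)=400, (17*3 - 36*4)=-93, (36*38 - -2*3)=1374, (-2*-32 - -36*38)=1432; twice the area = |3113| = 3113; area = 3113/2; boundary points = 1 + 1 + 1 + 2 = 5; strictly interior points = area - boundary/2 + 1 = 1555; answer 1555
Stage 3: Y2 = 1555; m = -44; a(3) = 2*(-41) - 3*(-14) - 2*(-44) = 48; iterating: a(3)=48, a(4)=247, a(5)=432, a(6)=27, a(7)=-1736, a(8)=-4417, a(9)=-3680, a(10)=9363, a(11)=38600, a(12)=56471, a(13)=-21584, a(14)=-289781, a(15)=-627752, a(16)=-342993, a(17)=1776832; answer 1776832

1776832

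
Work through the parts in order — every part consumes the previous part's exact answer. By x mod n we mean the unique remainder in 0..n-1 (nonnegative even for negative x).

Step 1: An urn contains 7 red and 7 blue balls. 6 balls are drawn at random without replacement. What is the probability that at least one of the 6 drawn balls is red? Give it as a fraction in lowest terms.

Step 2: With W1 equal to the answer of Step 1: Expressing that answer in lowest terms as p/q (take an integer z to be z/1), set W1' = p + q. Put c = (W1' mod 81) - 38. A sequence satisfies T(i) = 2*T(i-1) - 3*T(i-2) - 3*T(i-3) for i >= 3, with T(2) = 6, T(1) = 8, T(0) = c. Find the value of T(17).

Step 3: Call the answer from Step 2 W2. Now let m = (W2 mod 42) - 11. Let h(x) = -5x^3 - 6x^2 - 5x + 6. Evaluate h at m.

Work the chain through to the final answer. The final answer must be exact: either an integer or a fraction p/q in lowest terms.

Step 1: total draws C(14,6) = 3003; complement C(7,6) = 7; favorable 3003 - 7 = 2996; P = 428/429; answer 428/429
Step 2: W1 = 428/429; threaded value p + q = 857; c = 9; T(3) = 2*(6) - 3*(8) - 3*(9) = -39; iterating: T(3)=-39, T(4)=-120, T(5)=-141, T(6)=195, T(7)=1173, T(8)=2184, T(9)=264, T(10)=-9543, T(11)=-26430, T(12)=-25023, T(13)=57873, T(14)=270105, T(15)=441660, T(16)=-100614, T(17)=-2336523; answer -2336523
Step 3: W2 = -2336523; m = 10; -5*(10)^3 - 6*(10)^2 - 5*(10)^1 + 6 = (-5000) + (-600) + (-50) + (6) = -5644; answer -5644

-5644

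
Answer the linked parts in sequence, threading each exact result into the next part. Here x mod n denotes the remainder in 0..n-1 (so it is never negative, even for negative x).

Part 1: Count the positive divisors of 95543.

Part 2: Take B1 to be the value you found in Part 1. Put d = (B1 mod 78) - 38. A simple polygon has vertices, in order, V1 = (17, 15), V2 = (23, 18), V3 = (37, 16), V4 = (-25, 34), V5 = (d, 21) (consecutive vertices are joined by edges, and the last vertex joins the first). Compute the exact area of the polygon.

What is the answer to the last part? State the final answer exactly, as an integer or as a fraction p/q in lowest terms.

Part 1: 95543 = 7 * 13649; number of divisors = (1+1) * (1+1) = 4; answer 4
Part 2: B1 = 4; d = -34; cross terms: (17*18 - 23*15)=-39, (23*16 - 37*18)=-298, (37*34 - -25*16)=1658, (-25*21 - -34*34)=631, (-34*15 - 17*21)=-867; twice the area = |1085| = 1085; area = 1085/2; answer 1085/2

1085/2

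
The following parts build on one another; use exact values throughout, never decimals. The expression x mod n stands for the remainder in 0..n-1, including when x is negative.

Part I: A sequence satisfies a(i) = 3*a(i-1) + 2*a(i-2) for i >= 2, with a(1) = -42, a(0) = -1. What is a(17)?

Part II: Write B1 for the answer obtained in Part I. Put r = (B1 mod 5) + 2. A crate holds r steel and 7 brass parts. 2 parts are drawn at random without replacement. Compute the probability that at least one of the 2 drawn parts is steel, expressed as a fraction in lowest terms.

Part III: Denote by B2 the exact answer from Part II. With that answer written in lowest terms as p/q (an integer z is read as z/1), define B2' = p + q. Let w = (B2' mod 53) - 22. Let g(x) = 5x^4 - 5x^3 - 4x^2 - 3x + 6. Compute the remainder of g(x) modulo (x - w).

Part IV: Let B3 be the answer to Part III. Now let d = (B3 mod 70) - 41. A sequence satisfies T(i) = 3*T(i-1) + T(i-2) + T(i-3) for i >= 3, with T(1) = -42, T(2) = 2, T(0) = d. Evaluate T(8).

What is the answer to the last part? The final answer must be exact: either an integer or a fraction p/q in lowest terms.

-7644

Part I: a(2) = 3*(-42) + 2*(-1) = -128; iterating: a(2)=-128, a(3)=-468, a(4)=-1660, a(5)=-5916, a(6)=-21068, a(7)=-75036, a(8)=-267244, a(9)=-951804, a(10)=-3389900, a(11)=-12073308, a(12)=-42999724, a(13)=-153145788, a(14)=-545436812, a(15)=-1942602012, a(16)=-6918679660, a(17)=-24641243004; answer -24641243004
Part II: B1 = -24641243004; r = 3; total draws C(10,2) = 45; complement C(7,2) = 21; favorable 45 - 21 = 24; P = 8/15; answer 8/15
Part III: B2 = 8/15; threaded value p + q = 23; w = 1; remainder = value at the root: 5*(1)^4 - 5*(1)^3 - 4*(1)^2 - 3*(1)^1 + 6 = (5) + (-5) + (-4) + (-3) + (6) = -1; answer -1
Part IV: B3 = -1; d = 28; T(3) = 3*(2) + 1*(-42) + 1*(28) = -8; iterating: T(3)=-8, T(4)=-64, T(5)=-198, T(6)=-666, T(7)=-2260, T(8)=-7644; answer -7644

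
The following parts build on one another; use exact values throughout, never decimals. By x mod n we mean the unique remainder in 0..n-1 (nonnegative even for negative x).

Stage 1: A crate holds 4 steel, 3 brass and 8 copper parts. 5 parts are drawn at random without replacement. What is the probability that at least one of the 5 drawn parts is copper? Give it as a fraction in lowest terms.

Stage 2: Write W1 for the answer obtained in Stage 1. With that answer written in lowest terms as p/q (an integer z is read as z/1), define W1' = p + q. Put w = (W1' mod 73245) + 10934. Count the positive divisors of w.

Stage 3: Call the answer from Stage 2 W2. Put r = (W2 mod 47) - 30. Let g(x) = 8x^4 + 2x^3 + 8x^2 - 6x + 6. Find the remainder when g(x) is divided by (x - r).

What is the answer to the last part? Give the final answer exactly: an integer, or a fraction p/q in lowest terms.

3626226

Stage 1: total draws C(15,5) = 3003; complement C(7,5) = 21; favorable 3003 - 21 = 2982; P = 142/143; answer 142/143
Stage 2: W1 = 142/143; threaded value p + q = 285; w = 11219; 11219 = 13 * 863; number of divisors = (1+1) * (1+1) = 4; answer 4
Stage 3: W2 = 4; r = -26; remainder = value at the root: 8*(-26)^4 + 2*(-26)^3 + 8*(-26)^2 - 6*(-26)^1 + 6 = (3655808) + (-35152) + (5408) + (156) + (6) = 3626226; answer 3626226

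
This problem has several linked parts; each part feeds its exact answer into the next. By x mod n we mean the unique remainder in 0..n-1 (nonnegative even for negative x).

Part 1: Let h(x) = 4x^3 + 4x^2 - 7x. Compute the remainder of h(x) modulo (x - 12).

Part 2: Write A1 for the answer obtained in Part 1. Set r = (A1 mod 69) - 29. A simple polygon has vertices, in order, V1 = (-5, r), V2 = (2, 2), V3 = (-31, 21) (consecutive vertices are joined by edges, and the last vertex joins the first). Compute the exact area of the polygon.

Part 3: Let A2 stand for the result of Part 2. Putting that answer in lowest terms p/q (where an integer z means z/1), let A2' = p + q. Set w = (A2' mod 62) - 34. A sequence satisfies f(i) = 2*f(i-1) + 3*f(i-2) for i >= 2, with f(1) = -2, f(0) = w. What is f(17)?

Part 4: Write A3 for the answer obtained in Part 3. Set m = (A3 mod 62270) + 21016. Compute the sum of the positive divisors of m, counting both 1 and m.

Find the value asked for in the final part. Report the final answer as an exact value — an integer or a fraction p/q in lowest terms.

110124

Part 1: remainder = value at the root: 4*(12)^3 + 4*(12)^2 - 7*(12)^1 = (6912) + (576) + (-84) = 7404; answer 7404
Part 2: A1 = 7404; r = -8; cross terms: (-5*2 - 2*-8)=6, (2*21 - -31*2)=104, (-31*-8 - -5*21)=353; twice the area = |463| = 463; area = 463/2; answer 463/2
Part 3: A2 = 463/2; threaded value p + q = 465; w = -3; f(2) = 2*(-2) + 3*(-3) = -13; iterating: f(2)=-13, f(3)=-32, f(4)=-103, f(5)=-302, f(6)=-913, f(7)=-2732, f(8)=-8203, f(9)=-24602, f(10)=-73813, f(11)=-221432, f(12)=-664303, f(13)=-1992902, f(14)=-5978713, f(15)=-17936132, f(16)=-53808403, f(17)=-161425202; answer -161425202
Part 4: A3 = -161425202; m = 61924; 61924 = 2^2 * 113 * 137; sigma = (1 + 2 + 4) * (1 + 113) * (1 + 137) = 7 * 114 * 138 = 110124; answer 110124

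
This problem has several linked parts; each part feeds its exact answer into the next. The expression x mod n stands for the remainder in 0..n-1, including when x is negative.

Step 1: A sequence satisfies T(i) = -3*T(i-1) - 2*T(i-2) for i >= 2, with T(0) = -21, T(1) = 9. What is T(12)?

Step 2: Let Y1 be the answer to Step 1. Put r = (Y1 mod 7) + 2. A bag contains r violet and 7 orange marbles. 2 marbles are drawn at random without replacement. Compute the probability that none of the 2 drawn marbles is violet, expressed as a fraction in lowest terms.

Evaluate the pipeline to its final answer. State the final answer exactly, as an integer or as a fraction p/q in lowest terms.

Step 1: T(2) = -3*(9) - 2*(-21) = 15; iterating: T(2)=15, T(3)=-63, T(4)=159, T(5)=-351, T(6)=735, T(7)=-1503, T(8)=3039, T(9)=-6111, T(10)=12255, T(11)=-24543, T(12)=49119; answer 49119
Step 2: Y1 = 49119; r = 2; total draws C(9,2) = 36; favorable C(7,2) = 21; P = 7/12; answer 7/12

7/12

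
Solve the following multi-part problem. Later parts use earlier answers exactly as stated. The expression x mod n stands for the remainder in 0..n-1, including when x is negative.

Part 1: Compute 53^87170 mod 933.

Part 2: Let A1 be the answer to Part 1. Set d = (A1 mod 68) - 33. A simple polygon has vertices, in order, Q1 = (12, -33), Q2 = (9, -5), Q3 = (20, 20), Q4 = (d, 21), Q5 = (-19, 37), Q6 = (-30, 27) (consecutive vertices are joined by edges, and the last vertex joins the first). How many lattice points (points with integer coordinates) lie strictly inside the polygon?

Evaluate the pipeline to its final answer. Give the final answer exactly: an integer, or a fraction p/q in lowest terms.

Part 1: squarings mod 933: 53^1=53, 53^2=10, 53^4=100, 53^8=670, 53^16=127, 53^32=268, 53^64=916, 53^128=289, 53^256=484, 53^512=73, 53^1024=664, 53^2048=520, 53^4096=763, 53^8192=910, 53^16384=529, 53^32768=874, 53^65536=682; 53^87170 = 53^2 * 53^128 * 53^1024 * 53^4096 * 53^16384 * 53^65536 = 457 (mod 933); answer 457
Part 2: A1 = 457; d = 16; cross terms: (12*-5 - 9*-33)=237, (9*20 - 20*-5)=280, (20*21 - 16*20)=100, (16*37 - -19*21)=991, (-19*27 - -30*37)=597, (-30*-33 - 12*27)=666; twice the area = |2871| = 2871; area = 2871/2; boundary points = 1 + 1 + 1 + 1 + 1 + 6 = 11; strictly interior points = area - boundary/2 + 1 = 1431; answer 1431

1431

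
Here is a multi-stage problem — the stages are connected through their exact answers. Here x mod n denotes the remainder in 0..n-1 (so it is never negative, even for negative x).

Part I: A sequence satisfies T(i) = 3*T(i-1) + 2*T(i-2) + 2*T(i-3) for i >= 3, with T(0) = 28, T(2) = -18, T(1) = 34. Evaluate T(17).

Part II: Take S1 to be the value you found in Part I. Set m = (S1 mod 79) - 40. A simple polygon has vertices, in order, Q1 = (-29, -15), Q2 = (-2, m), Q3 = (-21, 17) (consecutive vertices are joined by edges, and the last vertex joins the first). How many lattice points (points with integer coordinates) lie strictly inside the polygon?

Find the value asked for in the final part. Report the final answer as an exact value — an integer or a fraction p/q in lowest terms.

Part I: T(3) = 3*(-18) + 2*(34) + 2*(28) = 70; iterating: T(3)=70, T(4)=242, T(5)=830, T(6)=3114, T(7)=11486, T(8)=42346, T(9)=156238, T(10)=576378, T(11)=2126302, T(12)=7844138, T(13)=28937774, T(14)=106754202, T(15)=393826430, T(16)=1452863242, T(17)=5359750990; answer 5359750990
Part II: S1 = 5359750990; m = -21; cross terms: (-29*-21 - -2*-15)=579, (-2*17 - -21*-21)=-475, (-21*-15 - -29*17)=808; twice the area = |912| = 912; area = 456; boundary points = 3 + 19 + 8 = 30; strictly interior points = area - boundary/2 + 1 = 442; answer 442

442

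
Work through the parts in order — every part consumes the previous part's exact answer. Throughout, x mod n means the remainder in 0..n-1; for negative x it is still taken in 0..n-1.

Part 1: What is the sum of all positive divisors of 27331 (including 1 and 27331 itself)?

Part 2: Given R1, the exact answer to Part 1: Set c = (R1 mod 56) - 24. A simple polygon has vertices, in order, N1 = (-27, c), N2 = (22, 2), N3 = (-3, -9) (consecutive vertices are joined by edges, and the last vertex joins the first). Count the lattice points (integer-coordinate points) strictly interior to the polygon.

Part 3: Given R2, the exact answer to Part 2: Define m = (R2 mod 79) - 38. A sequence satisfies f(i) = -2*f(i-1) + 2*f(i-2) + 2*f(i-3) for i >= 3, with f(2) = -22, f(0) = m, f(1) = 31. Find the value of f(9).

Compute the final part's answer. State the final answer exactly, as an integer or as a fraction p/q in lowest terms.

Part 1: 27331 = 151 * 181; sigma = (1 + 151) * (1 + 181) = 152 * 182 = 27664; answer 27664
Part 2: R1 = 27664; c = -24; cross terms: (-27*2 - 22*-24)=474, (22*-9 - -3*2)=-192, (-3*-24 - -27*-9)=-171; twice the area = |111| = 111; area = 111/2; boundary points = 1 + 1 + 3 = 5; strictly interior points = area - boundary/2 + 1 = 54; answer 54
Part 3: R2 = 54; m = 16; f(3) = -2*(-22) + 2*(31) + 2*(16) = 138; iterating: f(3)=138, f(4)=-258, f(5)=748, f(6)=-1736, f(7)=4452, f(8)=-10880, f(9)=27192; answer 27192

27192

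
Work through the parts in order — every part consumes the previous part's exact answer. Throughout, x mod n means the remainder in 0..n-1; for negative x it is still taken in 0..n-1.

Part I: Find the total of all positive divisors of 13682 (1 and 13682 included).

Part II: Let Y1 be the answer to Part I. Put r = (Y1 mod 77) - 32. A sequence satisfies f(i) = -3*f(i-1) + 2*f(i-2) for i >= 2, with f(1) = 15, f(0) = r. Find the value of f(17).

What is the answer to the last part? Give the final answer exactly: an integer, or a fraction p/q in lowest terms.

Part I: 13682 = 2 * 6841; sigma = (1 + 2) * (1 + 6841) = 3 * 6842 = 20526; answer 20526
Part II: Y1 = 20526; r = 12; f(2) = -3*(15) + 2*(12) = -21; iterating: f(2)=-21, f(3)=93, f(4)=-321, f(5)=1149, f(6)=-4089, f(7)=14565, f(8)=-51873, f(9)=184749, f(10)=-657993, f(11)=2343477, f(12)=-8346417, f(13)=29726205, f(14)=-105871449, f(15)=377066757, f(16)=-1342943169, f(17)=4782963021; answer 4782963021

4782963021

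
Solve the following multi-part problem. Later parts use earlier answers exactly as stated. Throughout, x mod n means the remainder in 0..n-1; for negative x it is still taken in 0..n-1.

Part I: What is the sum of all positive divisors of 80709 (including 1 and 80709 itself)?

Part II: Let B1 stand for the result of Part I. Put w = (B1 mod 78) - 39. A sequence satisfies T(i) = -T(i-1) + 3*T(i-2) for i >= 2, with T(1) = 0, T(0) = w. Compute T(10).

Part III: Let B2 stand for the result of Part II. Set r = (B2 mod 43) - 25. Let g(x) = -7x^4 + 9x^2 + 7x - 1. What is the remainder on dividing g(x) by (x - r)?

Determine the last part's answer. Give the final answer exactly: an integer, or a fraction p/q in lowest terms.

Part I: 80709 = 3 * 26903; sigma = (1 + 3) * (1 + 26903) = 4 * 26904 = 107616; answer 107616
Part II: B1 = 107616; w = 15; T(2) = -1*(0) + 3*(15) = 45; iterating: T(2)=45, T(3)=-45, T(4)=180, T(5)=-315, T(6)=855, T(7)=-1800, T(8)=4365, T(9)=-9765, T(10)=22860; answer 22860
Part III: B2 = 22860; r = 2; remainder = value at the root: -7*(2)^4 + 9*(2)^2 + 7*(2)^1 - 1 = (-112) + (36) + (14) + (-1) = -63; answer -63

-63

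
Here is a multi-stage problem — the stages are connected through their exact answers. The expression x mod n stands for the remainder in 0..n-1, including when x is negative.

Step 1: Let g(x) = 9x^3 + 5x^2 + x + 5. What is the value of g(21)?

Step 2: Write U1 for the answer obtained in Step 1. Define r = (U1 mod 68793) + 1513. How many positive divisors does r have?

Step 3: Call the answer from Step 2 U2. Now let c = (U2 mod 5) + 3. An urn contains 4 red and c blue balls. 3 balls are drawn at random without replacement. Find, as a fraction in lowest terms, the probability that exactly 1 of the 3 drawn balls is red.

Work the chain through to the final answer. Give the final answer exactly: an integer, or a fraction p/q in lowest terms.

Step 1: 9*(21)^3 + 5*(21)^2 + 1*(21)^1 + 5 = (83349) + (2205) + (21) + (5) = 85580; answer 85580
Step 2: U1 = 85580; r = 18300; 18300 = 2^2 * 3 * 5^2 * 61; number of divisors = (2+1) * (1+1) * (2+1) * (1+1) = 36; answer 36
Step 3: U2 = 36; c = 4; total draws C(8,3) = 56; favorable C(4,1)*C(4,2) = 24; P = 3/7; answer 3/7

3/7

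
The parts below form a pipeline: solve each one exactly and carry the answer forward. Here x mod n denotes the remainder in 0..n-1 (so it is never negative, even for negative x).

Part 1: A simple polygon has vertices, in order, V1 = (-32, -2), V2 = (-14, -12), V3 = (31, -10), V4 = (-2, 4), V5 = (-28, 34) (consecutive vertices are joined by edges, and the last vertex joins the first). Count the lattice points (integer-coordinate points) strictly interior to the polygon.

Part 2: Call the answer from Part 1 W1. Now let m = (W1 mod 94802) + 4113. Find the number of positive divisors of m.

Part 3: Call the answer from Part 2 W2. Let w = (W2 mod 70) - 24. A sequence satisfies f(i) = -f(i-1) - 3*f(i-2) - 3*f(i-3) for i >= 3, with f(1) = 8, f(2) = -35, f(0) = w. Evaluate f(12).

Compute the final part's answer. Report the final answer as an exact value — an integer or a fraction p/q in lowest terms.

2344

Part 1: cross terms: (-32*-12 - -14*-2)=356, (-14*-10 - 31*-12)=512, (31*4 - -2*-10)=104, (-2*34 - -28*4)=44, (-28*-2 - -32*34)=1144; twice the area = |2160| = 2160; area = 1080; boundary points = 2 + 1 + 1 + 2 + 4 = 10; strictly interior points = area - boundary/2 + 1 = 1076; answer 1076
Part 2: W1 = 1076; m = 5189; 5189 is prime, so its only divisors are 1 and 5189; count = 2; answer 2
Part 3: W2 = 2; w = -22; f(3) = -1*(-35) - 3*(8) - 3*(-22) = 77; iterating: f(3)=77, f(4)=4, f(5)=-130, f(6)=-113, f(7)=491, f(8)=238, f(9)=-1372, f(10)=-815, f(11)=4217, f(12)=2344; answer 2344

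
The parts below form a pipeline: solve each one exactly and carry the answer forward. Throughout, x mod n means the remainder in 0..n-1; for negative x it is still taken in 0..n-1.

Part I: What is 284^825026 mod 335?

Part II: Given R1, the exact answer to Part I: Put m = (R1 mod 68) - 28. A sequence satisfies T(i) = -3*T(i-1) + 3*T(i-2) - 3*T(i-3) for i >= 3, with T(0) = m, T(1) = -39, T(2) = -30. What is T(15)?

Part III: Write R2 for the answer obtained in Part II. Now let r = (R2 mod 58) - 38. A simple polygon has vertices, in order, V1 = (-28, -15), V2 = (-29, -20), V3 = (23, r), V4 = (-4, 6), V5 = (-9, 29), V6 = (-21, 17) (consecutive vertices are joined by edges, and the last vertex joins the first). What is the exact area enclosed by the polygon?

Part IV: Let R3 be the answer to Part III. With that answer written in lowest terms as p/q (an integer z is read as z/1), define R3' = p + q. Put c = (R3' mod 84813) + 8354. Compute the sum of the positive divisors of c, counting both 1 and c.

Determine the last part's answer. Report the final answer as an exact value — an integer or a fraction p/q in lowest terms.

13856

Part I: squarings mod 335: 284^1=284, 284^2=256, 284^4=211, 284^8=301, 284^16=151, 284^32=21, 284^64=106, 284^128=181, 284^256=266, 284^512=71, 284^1024=16, 284^2048=256, 284^4096=211, 284^8192=301, 284^16384=151, 284^32768=21, 284^65536=106, 284^131072=181, 284^262144=266, 284^524288=71; 284^825026 = 284^2 * 284^64 * 284^128 * 284^512 * 284^1024 * 284^4096 * 284^32768 * 284^262144 * 284^524288 = 236 (mod 335); answer 236
Part II: R1 = 236; m = 4; T(3) = -3*(-30) + 3*(-39) - 3*(4) = -39; iterating: T(3)=-39, T(4)=144, T(5)=-459, T(6)=1926, T(7)=-7587, T(8)=29916, T(9)=-118287, T(10)=467370, T(11)=-1846719, T(12)=7297128, T(13)=-28833651, T(14)=113932494, T(15)=-450189819; answer -450189819
Part III: R2 = -450189819; r = -5; cross terms: (-28*-20 - -29*-15)=125, (-29*-5 - 23*-20)=605, (23*6 - -4*-5)=118, (-4*29 - -9*6)=-62, (-9*17 - -21*29)=456, (-21*-15 - -28*17)=791; twice the area = |2033| = 2033; area = 2033/2; answer 2033/2
Part IV: R3 = 2033/2; threaded value p + q = 2035; c = 10389; 10389 = 3 * 3463; sigma = (1 + 3) * (1 + 3463) = 4 * 3464 = 13856; answer 13856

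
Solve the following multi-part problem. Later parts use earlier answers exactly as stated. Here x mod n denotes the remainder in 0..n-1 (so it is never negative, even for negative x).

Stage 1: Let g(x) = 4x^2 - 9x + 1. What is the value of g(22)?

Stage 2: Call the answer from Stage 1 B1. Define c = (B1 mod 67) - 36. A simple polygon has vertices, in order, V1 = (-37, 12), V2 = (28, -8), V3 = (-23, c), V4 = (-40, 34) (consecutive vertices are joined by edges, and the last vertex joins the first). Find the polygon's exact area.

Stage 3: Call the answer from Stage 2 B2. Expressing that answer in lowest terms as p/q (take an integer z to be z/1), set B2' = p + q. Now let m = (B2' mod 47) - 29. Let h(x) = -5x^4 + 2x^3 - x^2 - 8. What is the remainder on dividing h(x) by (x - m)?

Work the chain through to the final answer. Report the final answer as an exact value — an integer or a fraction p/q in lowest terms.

-70672

Stage 1: 4*(22)^2 - 9*(22)^1 + 1 = (1936) + (-198) + (1) = 1739; answer 1739
Stage 2: B1 = 1739; c = 28; cross terms: (-37*-8 - 28*12)=-40, (28*28 - -23*-8)=600, (-23*34 - -40*28)=338, (-40*12 - -37*34)=778; twice the area = |1676| = 1676; area = 838; answer 838
Stage 3: B2 = 838; threaded value p + q = 839; m = 11; remainder = value at the root: -5*(11)^4 + 2*(11)^3 - 1*(11)^2 - 8 = (-73205) + (2662) + (-121) + (-8) = -70672; answer -70672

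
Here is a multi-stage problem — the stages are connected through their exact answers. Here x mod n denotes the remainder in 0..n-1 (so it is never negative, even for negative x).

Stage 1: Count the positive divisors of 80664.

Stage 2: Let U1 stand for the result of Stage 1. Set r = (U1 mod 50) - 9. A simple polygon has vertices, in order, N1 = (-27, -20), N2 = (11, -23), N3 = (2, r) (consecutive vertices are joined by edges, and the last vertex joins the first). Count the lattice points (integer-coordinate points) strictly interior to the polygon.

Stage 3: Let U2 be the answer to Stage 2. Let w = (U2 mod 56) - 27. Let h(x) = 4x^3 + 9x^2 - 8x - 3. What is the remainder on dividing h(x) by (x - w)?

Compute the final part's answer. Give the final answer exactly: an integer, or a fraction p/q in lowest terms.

60285

Stage 1: 80664 = 2^3 * 3 * 3361; number of divisors = (3+1) * (1+1) * (1+1) = 16; answer 16
Stage 2: U1 = 16; r = 7; cross terms: (-27*-23 - 11*-20)=841, (11*7 - 2*-23)=123, (2*-20 - -27*7)=149; twice the area = |1113| = 1113; area = 1113/2; boundary points = 1 + 3 + 1 = 5; strictly interior points = area - boundary/2 + 1 = 555; answer 555
Stage 3: U2 = 555; w = 24; remainder = value at the root: 4*(24)^3 + 9*(24)^2 - 8*(24)^1 - 3 = (55296) + (5184) + (-192) + (-3) = 60285; answer 60285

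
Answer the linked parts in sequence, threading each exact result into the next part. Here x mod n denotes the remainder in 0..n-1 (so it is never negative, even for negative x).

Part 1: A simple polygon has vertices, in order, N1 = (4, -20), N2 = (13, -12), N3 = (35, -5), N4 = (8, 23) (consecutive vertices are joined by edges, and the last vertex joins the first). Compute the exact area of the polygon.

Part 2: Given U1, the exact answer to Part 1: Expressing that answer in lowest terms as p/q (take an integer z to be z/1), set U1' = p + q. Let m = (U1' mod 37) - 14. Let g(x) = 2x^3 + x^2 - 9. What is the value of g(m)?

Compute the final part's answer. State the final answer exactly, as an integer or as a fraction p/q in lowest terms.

Part 1: cross terms: (4*-12 - 13*-20)=212, (13*-5 - 35*-12)=355, (35*23 - 8*-5)=845, (8*-20 - 4*23)=-252; twice the area = |1160| = 1160; area = 580; answer 580
Part 2: U1 = 580; threaded value p + q = 581; m = 12; 2*(12)^3 + 1*(12)^2 - 9 = (3456) + (144) + (-9) = 3591; answer 3591

3591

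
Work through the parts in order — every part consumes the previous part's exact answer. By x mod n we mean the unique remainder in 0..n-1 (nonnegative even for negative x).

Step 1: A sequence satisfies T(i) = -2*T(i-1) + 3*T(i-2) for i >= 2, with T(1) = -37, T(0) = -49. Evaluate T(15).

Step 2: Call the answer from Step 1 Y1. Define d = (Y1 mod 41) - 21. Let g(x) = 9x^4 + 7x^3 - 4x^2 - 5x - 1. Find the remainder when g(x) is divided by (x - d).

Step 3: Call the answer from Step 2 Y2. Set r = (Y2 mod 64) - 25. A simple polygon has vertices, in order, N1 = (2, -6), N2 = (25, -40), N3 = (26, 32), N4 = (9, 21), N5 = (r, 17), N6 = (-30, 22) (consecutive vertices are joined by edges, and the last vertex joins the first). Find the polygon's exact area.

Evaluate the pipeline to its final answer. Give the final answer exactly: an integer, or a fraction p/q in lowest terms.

2989/2

Step 1: T(2) = -2*(-37) + 3*(-49) = -73; iterating: T(2)=-73, T(3)=35, T(4)=-289, T(5)=683, T(6)=-2233, T(7)=6515, T(8)=-19729, T(9)=59003, T(10)=-177193, T(11)=531395, T(12)=-1594369, T(13)=4782923, T(14)=-14348953, T(15)=43046675; answer 43046675
Step 2: Y1 = 43046675; d = 16; remainder = value at the root: 9*(16)^4 + 7*(16)^3 - 4*(16)^2 - 5*(16)^1 - 1 = (589824) + (28672) + (-1024) + (-80) + (-1) = 617391; answer 617391
Step 3: Y2 = 617391; r = 22; cross terms: (2*-40 - 25*-6)=70, (25*32 - 26*-40)=1840, (26*21 - 9*32)=258, (9*17 - 22*21)=-309, (22*22 - -30*17)=994, (-30*-6 - 2*22)=136; twice the area = |2989| = 2989; area = 2989/2; answer 2989/2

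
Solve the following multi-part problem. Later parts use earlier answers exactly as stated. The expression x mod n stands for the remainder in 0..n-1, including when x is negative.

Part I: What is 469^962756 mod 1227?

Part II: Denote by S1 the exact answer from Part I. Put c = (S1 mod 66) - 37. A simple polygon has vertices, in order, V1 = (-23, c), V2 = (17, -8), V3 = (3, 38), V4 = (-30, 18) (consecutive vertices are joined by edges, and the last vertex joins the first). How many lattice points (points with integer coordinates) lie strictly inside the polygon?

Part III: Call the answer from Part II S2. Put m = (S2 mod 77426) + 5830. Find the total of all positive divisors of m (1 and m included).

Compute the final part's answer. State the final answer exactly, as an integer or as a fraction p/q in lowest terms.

Part I: squarings mod 1227: 469^1=469, 469^2=328, 469^4=835, 469^8=289, 469^16=85, 469^32=1090, 469^64=364, 469^128=1207, 469^256=400, 469^512=490, 469^1024=835, 469^2048=289, 469^4096=85, 469^8192=1090, 469^16384=364, 469^32768=1207, 469^65536=400, 469^131072=490, 469^262144=835, 469^524288=289; 469^962756 = 469^4 * 469^64 * 469^128 * 469^4096 * 469^8192 * 469^32768 * 469^131072 * 469^262144 * 469^524288 = 265 (mod 1227); answer 265
Part II: S1 = 265; c = -36; cross terms: (-23*-8 - 17*-36)=796, (17*38 - 3*-8)=670, (3*18 - -30*38)=1194, (-30*-36 - -23*18)=1494; twice the area = |4154| = 4154; area = 2077; boundary points = 4 + 2 + 1 + 1 = 8; strictly interior points = area - boundary/2 + 1 = 2074; answer 2074
Part III: S2 = 2074; m = 7904; 7904 = 2^5 * 13 * 19; sigma = (1 + 2 + 4 + 8 + 16 + 32) * (1 + 13) * (1 + 19) = 63 * 14 * 20 = 17640; answer 17640

17640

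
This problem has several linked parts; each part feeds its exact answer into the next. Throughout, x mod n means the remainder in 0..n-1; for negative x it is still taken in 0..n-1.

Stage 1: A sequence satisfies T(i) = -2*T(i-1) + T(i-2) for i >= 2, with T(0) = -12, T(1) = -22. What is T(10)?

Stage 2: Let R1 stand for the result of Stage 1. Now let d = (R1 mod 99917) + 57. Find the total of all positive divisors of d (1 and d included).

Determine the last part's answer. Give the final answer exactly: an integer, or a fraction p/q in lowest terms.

Stage 1: T(2) = -2*(-22) + 1*(-12) = 32; iterating: T(2)=32, T(3)=-86, T(4)=204, T(5)=-494, T(6)=1192, T(7)=-2878, T(8)=6948, T(9)=-16774, T(10)=40496; answer 40496
Stage 2: R1 = 40496; d = 40553; 40553 = 107 * 379; sigma = (1 + 107) * (1 + 379) = 108 * 380 = 41040; answer 41040

41040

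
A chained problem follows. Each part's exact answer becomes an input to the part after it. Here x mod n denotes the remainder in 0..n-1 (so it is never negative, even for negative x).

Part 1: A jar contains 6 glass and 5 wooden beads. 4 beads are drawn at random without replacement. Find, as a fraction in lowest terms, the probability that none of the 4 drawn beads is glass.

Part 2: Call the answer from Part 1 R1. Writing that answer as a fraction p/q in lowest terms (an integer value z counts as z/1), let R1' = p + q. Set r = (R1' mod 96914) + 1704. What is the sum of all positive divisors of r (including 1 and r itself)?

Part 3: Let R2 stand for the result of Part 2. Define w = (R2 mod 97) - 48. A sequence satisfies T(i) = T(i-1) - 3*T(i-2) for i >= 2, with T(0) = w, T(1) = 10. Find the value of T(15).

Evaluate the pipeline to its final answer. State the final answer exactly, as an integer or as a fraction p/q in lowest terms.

Part 1: total draws C(11,4) = 330; favorable C(5,4) = 5; P = 1/66; answer 1/66
Part 2: R1 = 1/66; threaded value p + q = 67; r = 1771; 1771 = 7 * 11 * 23; sigma = (1 + 7) * (1 + 11) * (1 + 23) = 8 * 12 * 24 = 2304; answer 2304
Part 3: R2 = 2304; w = 25; T(2) = 1*(10) - 3*(25) = -65; iterating: T(2)=-65, T(3)=-95, T(4)=100, T(5)=385, T(6)=85, T(7)=-1070, T(8)=-1325, T(9)=1885, T(10)=5860, T(11)=205, T(12)=-17375, T(13)=-17990, T(14)=34135, T(15)=88105; answer 88105

88105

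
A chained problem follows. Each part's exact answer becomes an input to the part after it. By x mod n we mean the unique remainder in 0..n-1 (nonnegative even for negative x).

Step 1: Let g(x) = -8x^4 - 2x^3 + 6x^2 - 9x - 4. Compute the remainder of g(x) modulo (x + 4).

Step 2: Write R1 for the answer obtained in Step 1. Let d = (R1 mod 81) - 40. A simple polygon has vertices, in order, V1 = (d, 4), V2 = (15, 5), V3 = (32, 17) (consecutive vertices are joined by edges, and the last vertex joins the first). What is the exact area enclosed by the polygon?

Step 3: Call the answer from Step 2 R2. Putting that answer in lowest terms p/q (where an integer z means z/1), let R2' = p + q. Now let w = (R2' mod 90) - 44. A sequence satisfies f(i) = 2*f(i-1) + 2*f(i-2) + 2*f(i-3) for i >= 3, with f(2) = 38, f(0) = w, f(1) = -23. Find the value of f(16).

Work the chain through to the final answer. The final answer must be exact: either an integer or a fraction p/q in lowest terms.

18617312

Step 1: remainder = value at the root: -8*(-4)^4 - 2*(-4)^3 + 6*(-4)^2 - 9*(-4)^1 - 4 = (-2048) + (128) + (96) + (36) + (-4) = -1792; answer -1792
Step 2: R1 = -1792; d = 31; cross terms: (31*5 - 15*4)=95, (15*17 - 32*5)=95, (32*4 - 31*17)=-399; twice the area = |-209| = 209; area = 209/2; answer 209/2
Step 3: R2 = 209/2; threaded value p + q = 211; w = -13; f(3) = 2*(38) + 2*(-23) + 2*(-13) = 4; iterating: f(3)=4, f(4)=38, f(5)=160, f(6)=404, f(7)=1204, f(8)=3536, f(9)=10288, f(10)=30056, f(11)=87760, f(12)=256208, f(13)=748048, f(14)=2184032, f(15)=6376576, f(16)=18617312; answer 18617312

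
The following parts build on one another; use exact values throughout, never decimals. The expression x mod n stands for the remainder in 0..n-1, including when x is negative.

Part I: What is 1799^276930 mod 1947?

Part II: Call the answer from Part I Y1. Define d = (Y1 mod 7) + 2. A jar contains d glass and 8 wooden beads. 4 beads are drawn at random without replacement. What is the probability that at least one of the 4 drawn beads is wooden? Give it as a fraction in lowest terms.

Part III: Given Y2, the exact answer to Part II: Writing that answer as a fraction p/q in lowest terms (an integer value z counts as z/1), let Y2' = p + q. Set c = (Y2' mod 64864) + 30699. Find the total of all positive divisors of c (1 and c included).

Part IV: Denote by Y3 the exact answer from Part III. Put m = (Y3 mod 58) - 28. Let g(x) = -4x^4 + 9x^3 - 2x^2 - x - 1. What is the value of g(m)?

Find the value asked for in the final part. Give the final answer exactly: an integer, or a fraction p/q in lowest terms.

Part I: squarings mod 1947: 1799^1=1799, 1799^2=487, 1799^4=1582, 1799^8=829, 1799^16=1897, 1799^32=553, 1799^64=130, 1799^128=1324, 1799^256=676, 1799^512=1378, 1799^1024=559, 1799^2048=961, 1799^4096=643, 1799^8192=685, 1799^16384=1945, 1799^32768=4, 1799^65536=16, 1799^131072=256, 1799^262144=1285; 1799^276930 = 1799^2 * 1799^64 * 1799^128 * 1799^256 * 1799^2048 * 1799^4096 * 1799^8192 * 1799^262144 = 1090 (mod 1947); answer 1090
Part II: Y1 = 1090; d = 7; total draws C(15,4) = 1365; complement C(7,4) = 35; favorable 1365 - 35 = 1330; P = 38/39; answer 38/39
Part III: Y2 = 38/39; threaded value p + q = 77; c = 30776; 30776 = 2^3 * 3847; sigma = (1 + 2 + 4 + 8) * (1 + 3847) = 15 * 3848 = 57720; answer 57720
Part IV: Y3 = 57720; m = -18; -4*(-18)^4 + 9*(-18)^3 - 2*(-18)^2 - 1*(-18)^1 - 1 = (-419904) + (-52488) + (-648) + (18) + (-1) = -473023; answer -473023

-473023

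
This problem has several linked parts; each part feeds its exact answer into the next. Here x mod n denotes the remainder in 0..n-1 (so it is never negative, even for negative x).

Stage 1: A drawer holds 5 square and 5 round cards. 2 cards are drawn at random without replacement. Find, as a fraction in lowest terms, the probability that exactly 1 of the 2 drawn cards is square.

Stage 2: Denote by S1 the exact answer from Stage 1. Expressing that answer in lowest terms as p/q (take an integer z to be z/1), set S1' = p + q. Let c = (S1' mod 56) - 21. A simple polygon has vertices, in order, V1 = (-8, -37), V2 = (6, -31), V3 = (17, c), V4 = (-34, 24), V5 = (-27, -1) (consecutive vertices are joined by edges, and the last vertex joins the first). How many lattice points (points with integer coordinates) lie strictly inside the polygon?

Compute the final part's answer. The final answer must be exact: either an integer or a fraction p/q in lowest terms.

Stage 1: total draws C(10,2) = 45; favorable C(5,1)*C(5,1) = 25; P = 5/9; answer 5/9
Stage 2: S1 = 5/9; threaded value p + q = 14; c = -7; cross terms: (-8*-31 - 6*-37)=470, (6*-7 - 17*-31)=485, (17*24 - -34*-7)=170, (-34*-1 - -27*24)=682, (-27*-37 - -8*-1)=991; twice the area = |2798| = 2798; area = 1399; boundary points = 2 + 1 + 1 + 1 + 1 = 6; strictly interior points = area - boundary/2 + 1 = 1397; answer 1397

1397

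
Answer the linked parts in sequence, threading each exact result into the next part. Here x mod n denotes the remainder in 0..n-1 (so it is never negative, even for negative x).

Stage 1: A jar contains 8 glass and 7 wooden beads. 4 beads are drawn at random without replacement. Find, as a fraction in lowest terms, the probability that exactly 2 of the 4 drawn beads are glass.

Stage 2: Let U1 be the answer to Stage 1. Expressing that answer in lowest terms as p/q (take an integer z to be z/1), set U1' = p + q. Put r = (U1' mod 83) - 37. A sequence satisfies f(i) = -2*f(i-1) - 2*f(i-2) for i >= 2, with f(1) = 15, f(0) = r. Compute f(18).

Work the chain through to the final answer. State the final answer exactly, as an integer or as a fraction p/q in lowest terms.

6144

Stage 1: total draws C(15,4) = 1365; favorable C(8,2)*C(7,2) = 588; P = 28/65; answer 28/65
Stage 2: U1 = 28/65; threaded value p + q = 93; r = -27; f(2) = -2*(15) - 2*(-27) = 24; iterating: f(2)=24, f(3)=-78, f(4)=108, f(5)=-60, f(6)=-96, f(7)=312, f(8)=-432, f(9)=240, f(10)=384, f(11)=-1248, f(12)=1728, f(13)=-960, f(14)=-1536, f(15)=4992, f(16)=-6912, f(17)=3840, f(18)=6144; answer 6144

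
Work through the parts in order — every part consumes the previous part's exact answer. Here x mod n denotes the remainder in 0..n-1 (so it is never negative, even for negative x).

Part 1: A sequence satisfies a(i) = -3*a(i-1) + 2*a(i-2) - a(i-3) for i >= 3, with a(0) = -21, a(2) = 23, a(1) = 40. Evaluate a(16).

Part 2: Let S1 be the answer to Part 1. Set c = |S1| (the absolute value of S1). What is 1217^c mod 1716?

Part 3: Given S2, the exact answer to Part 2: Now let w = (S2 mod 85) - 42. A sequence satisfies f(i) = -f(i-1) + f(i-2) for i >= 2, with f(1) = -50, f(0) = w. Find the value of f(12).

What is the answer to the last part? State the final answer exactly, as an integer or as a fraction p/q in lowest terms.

10849

Part 1: a(3) = -3*(23) + 2*(40) - 1*(-21) = 32; iterating: a(3)=32, a(4)=-90, a(5)=311, a(6)=-1145, a(7)=4147, a(8)=-15042, a(9)=54565, a(10)=-197926, a(11)=717950, a(12)=-2604267, a(13)=9446627, a(14)=-34266365, a(15)=124296616, a(16)=-450869205; answer -450869205
Part 2: S1 = -450869205; c = 450869205; squarings mod 1716: 1217^1=1217, 1217^2=181, 1217^4=157, 1217^8=625, 1217^16=1093, 1217^32=313, 1217^64=157, 1217^128=625, 1217^256=1093, 1217^512=313, 1217^1024=157, 1217^2048=625, 1217^4096=1093, 1217^8192=313, 1217^16384=157, 1217^32768=625, 1217^65536=1093, 1217^131072=313, 1217^262144=157, 1217^524288=625, 1217^1048576=1093, 1217^2097152=313, 1217^4194304=157, 1217^8388608=625, 1217^16777216=1093, 1217^33554432=313, 1217^67108864=157, 1217^134217728=625, 1217^268435456=1093; 1217^450869205 = 1217^1 * 1217^4 * 1217^16 * 1217^64 * 1217^128 * 1217^256 * 1217^512 * 1217^1024 * 1217^4096 * 1217^8192 * 1217^32768 * 1217^65536 * 1217^131072 * 1217^262144 * 1217^524288 * 1217^1048576 * 1217^4194304 * 1217^8388608 * 1217^33554432 * 1217^134217728 * 1217^268435456 = 593 (mod 1716); answer 593
Part 3: S2 = 593; w = 41; f(2) = -1*(-50) + 1*(41) = 91; iterating: f(2)=91, f(3)=-141, f(4)=232, f(5)=-373, f(6)=605, f(7)=-978, f(8)=1583, f(9)=-2561, f(10)=4144, f(11)=-6705, f(12)=10849; answer 10849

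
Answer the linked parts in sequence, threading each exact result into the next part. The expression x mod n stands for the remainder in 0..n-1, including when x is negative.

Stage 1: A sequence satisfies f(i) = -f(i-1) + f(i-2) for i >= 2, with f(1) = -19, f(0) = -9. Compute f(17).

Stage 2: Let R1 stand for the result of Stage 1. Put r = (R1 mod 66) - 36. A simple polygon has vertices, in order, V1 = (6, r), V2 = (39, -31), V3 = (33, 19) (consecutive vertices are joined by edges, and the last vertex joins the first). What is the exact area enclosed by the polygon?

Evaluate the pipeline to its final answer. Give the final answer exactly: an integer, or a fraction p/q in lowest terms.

Stage 1: f(2) = -1*(-19) + 1*(-9) = 10; iterating: f(2)=10, f(3)=-29, f(4)=39, f(5)=-68, f(6)=107, f(7)=-175, f(8)=282, f(9)=-457, f(10)=739, f(11)=-1196, f(12)=1935, f(13)=-3131, f(14)=5066, f(15)=-8197, f(16)=13263, f(17)=-21460; answer -21460
Stage 2: R1 = -21460; r = 20; cross terms: (6*-31 - 39*20)=-966, (39*19 - 33*-31)=1764, (33*20 - 6*19)=546; twice the area = |1344| = 1344; area = 672; answer 672

672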